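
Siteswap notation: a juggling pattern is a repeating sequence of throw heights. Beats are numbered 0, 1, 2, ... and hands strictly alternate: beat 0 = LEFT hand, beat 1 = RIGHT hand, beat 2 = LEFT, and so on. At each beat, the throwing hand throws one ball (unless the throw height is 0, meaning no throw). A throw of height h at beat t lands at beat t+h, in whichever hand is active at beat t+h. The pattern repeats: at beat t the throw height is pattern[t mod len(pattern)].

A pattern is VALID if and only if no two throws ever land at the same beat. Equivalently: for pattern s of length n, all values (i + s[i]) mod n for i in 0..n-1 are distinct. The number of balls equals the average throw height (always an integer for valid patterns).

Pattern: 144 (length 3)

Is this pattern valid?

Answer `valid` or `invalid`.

i=0: (i + s[i]) mod n = (0 + 1) mod 3 = 1
i=1: (i + s[i]) mod n = (1 + 4) mod 3 = 2
i=2: (i + s[i]) mod n = (2 + 4) mod 3 = 0
Residues: [1, 2, 0], distinct: True

Answer: valid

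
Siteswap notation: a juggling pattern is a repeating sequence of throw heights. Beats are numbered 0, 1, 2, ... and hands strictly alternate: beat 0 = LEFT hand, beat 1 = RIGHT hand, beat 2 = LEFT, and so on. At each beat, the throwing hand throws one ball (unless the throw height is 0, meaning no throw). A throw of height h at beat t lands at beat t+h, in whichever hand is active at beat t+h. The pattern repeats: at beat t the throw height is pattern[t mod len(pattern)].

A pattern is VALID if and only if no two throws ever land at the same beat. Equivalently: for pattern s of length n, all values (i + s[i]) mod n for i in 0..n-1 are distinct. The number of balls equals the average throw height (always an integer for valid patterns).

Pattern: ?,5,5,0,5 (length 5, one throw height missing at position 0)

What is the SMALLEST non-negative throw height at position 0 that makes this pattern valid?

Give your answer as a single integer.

Answer: 0

Derivation:
i=0: s[i]=? (unknown)
i=1: (1 + 5) mod 5 = 1
i=2: (2 + 5) mod 5 = 2
i=3: (3 + 0) mod 5 = 3
i=4: (4 + 5) mod 5 = 4
Known residues: [1, 2, 3, 4]; need a permutation of 0..4, so missing residue r = 0
Need (0 + s) mod 5 = 0; smallest s = (0 - 0) mod 5 = 0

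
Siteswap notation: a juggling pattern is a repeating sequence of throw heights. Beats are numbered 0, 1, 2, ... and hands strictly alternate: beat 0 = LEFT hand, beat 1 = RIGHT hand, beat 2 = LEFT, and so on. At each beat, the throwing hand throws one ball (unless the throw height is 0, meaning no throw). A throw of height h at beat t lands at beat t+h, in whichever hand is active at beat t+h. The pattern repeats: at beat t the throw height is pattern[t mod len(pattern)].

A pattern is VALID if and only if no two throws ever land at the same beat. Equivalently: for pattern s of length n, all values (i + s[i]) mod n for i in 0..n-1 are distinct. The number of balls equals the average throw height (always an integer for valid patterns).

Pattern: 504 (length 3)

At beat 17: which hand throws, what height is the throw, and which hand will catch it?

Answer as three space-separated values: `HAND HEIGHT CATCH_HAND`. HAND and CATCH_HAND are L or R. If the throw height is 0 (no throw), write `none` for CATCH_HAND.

Beat 17: 17 mod 2 = 1, so hand = R
Throw height = pattern[17 mod 3] = pattern[2] = 4
Lands at beat 17+4=21, 21 mod 2 = 1, so catch hand = R

Answer: R 4 R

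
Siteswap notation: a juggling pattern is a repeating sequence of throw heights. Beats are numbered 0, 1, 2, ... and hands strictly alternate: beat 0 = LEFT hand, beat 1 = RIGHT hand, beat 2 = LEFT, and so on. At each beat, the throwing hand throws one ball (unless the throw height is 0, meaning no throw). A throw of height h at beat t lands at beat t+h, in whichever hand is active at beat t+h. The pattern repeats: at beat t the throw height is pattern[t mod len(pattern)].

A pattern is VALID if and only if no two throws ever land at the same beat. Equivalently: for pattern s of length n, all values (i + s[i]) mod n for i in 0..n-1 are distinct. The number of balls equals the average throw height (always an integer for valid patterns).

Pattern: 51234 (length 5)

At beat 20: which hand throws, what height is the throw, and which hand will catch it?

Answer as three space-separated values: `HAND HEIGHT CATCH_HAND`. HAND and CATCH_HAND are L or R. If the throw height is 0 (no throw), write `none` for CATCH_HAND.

Beat 20: 20 mod 2 = 0, so hand = L
Throw height = pattern[20 mod 5] = pattern[0] = 5
Lands at beat 20+5=25, 25 mod 2 = 1, so catch hand = R

Answer: L 5 R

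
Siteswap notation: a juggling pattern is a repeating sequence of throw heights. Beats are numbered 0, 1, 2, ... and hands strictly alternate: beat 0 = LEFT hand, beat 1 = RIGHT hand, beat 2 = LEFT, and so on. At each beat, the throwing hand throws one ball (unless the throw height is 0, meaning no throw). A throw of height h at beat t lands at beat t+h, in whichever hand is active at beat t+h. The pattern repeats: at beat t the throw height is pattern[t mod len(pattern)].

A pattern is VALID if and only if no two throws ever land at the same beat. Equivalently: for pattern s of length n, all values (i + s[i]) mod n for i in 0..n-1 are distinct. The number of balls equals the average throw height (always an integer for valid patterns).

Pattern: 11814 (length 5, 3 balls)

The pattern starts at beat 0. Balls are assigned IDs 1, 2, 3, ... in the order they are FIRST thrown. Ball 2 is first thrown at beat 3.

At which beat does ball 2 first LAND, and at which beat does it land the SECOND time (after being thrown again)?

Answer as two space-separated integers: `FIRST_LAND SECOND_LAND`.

Beat 0 (L): throw ball1 h=1 -> lands@1:R; in-air after throw: [b1@1:R]
Beat 1 (R): throw ball1 h=1 -> lands@2:L; in-air after throw: [b1@2:L]
Beat 2 (L): throw ball1 h=8 -> lands@10:L; in-air after throw: [b1@10:L]
Beat 3 (R): throw ball2 h=1 -> lands@4:L; in-air after throw: [b2@4:L b1@10:L]
Beat 4 (L): throw ball2 h=4 -> lands@8:L; in-air after throw: [b2@8:L b1@10:L]
Beat 5 (R): throw ball3 h=1 -> lands@6:L; in-air after throw: [b3@6:L b2@8:L b1@10:L]
Beat 6 (L): throw ball3 h=1 -> lands@7:R; in-air after throw: [b3@7:R b2@8:L b1@10:L]
Beat 7 (R): throw ball3 h=8 -> lands@15:R; in-air after throw: [b2@8:L b1@10:L b3@15:R]
Beat 8 (L): throw ball2 h=1 -> lands@9:R; in-air after throw: [b2@9:R b1@10:L b3@15:R]
Ball 2: thrown@3 h=1 -> first land @4; rethrown@4 h=4 -> second land @8

Answer: 4 8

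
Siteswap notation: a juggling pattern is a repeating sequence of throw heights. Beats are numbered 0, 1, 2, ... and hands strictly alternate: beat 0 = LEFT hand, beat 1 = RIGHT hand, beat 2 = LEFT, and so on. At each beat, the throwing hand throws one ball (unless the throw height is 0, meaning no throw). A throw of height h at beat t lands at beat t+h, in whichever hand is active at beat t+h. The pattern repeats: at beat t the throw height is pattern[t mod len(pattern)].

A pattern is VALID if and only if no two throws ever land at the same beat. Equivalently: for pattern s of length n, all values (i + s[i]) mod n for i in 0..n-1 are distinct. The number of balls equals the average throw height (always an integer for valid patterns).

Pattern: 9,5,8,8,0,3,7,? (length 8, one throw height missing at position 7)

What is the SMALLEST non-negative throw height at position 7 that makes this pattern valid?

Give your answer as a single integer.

Answer: 0

Derivation:
i=0: (0 + 9) mod 8 = 1
i=1: (1 + 5) mod 8 = 6
i=2: (2 + 8) mod 8 = 2
i=3: (3 + 8) mod 8 = 3
i=4: (4 + 0) mod 8 = 4
i=5: (5 + 3) mod 8 = 0
i=6: (6 + 7) mod 8 = 5
i=7: s[i]=? (unknown)
Known residues: [0, 1, 2, 3, 4, 5, 6]; need a permutation of 0..7, so missing residue r = 7
Need (7 + s) mod 8 = 7; smallest s = (7 - 7) mod 8 = 0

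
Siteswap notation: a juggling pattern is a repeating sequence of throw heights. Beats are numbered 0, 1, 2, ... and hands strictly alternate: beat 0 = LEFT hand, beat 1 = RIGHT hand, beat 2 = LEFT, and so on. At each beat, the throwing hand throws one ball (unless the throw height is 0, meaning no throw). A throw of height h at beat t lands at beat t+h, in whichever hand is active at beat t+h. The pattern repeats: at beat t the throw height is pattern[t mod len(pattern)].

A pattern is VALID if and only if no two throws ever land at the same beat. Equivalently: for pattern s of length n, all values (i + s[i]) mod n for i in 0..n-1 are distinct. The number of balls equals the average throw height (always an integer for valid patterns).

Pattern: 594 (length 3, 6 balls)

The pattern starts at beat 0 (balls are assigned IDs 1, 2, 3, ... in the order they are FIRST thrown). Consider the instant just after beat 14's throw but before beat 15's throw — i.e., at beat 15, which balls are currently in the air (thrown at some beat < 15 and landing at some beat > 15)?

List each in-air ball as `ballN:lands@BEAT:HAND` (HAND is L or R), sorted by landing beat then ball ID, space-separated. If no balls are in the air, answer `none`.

Beat 0 (L): throw ball1 h=5 -> lands@5:R; in-air after throw: [b1@5:R]
Beat 1 (R): throw ball2 h=9 -> lands@10:L; in-air after throw: [b1@5:R b2@10:L]
Beat 2 (L): throw ball3 h=4 -> lands@6:L; in-air after throw: [b1@5:R b3@6:L b2@10:L]
Beat 3 (R): throw ball4 h=5 -> lands@8:L; in-air after throw: [b1@5:R b3@6:L b4@8:L b2@10:L]
Beat 4 (L): throw ball5 h=9 -> lands@13:R; in-air after throw: [b1@5:R b3@6:L b4@8:L b2@10:L b5@13:R]
Beat 5 (R): throw ball1 h=4 -> lands@9:R; in-air after throw: [b3@6:L b4@8:L b1@9:R b2@10:L b5@13:R]
Beat 6 (L): throw ball3 h=5 -> lands@11:R; in-air after throw: [b4@8:L b1@9:R b2@10:L b3@11:R b5@13:R]
Beat 7 (R): throw ball6 h=9 -> lands@16:L; in-air after throw: [b4@8:L b1@9:R b2@10:L b3@11:R b5@13:R b6@16:L]
Beat 8 (L): throw ball4 h=4 -> lands@12:L; in-air after throw: [b1@9:R b2@10:L b3@11:R b4@12:L b5@13:R b6@16:L]
Beat 9 (R): throw ball1 h=5 -> lands@14:L; in-air after throw: [b2@10:L b3@11:R b4@12:L b5@13:R b1@14:L b6@16:L]
Beat 10 (L): throw ball2 h=9 -> lands@19:R; in-air after throw: [b3@11:R b4@12:L b5@13:R b1@14:L b6@16:L b2@19:R]
Beat 11 (R): throw ball3 h=4 -> lands@15:R; in-air after throw: [b4@12:L b5@13:R b1@14:L b3@15:R b6@16:L b2@19:R]
Beat 12 (L): throw ball4 h=5 -> lands@17:R; in-air after throw: [b5@13:R b1@14:L b3@15:R b6@16:L b4@17:R b2@19:R]
Beat 13 (R): throw ball5 h=9 -> lands@22:L; in-air after throw: [b1@14:L b3@15:R b6@16:L b4@17:R b2@19:R b5@22:L]
Beat 14 (L): throw ball1 h=4 -> lands@18:L; in-air after throw: [b3@15:R b6@16:L b4@17:R b1@18:L b2@19:R b5@22:L]
Beat 15 (R): throw ball3 h=5 -> lands@20:L; in-air after throw: [b6@16:L b4@17:R b1@18:L b2@19:R b3@20:L b5@22:L]

Answer: ball6:lands@16:L ball4:lands@17:R ball1:lands@18:L ball2:lands@19:R ball5:lands@22:L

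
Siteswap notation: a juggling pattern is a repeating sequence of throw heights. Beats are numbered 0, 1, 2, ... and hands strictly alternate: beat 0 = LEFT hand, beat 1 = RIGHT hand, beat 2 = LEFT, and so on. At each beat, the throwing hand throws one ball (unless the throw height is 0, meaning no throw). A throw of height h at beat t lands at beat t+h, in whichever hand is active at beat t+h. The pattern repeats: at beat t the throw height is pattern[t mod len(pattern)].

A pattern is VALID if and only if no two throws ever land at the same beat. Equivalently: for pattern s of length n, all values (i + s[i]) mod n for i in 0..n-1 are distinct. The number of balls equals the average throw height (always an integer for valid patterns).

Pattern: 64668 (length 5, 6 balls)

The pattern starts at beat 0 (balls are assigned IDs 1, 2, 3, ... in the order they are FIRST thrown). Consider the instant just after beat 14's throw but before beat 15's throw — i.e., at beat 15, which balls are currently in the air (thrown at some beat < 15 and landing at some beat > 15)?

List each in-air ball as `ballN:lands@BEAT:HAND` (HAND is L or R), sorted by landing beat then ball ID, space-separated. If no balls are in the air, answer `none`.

Beat 0 (L): throw ball1 h=6 -> lands@6:L; in-air after throw: [b1@6:L]
Beat 1 (R): throw ball2 h=4 -> lands@5:R; in-air after throw: [b2@5:R b1@6:L]
Beat 2 (L): throw ball3 h=6 -> lands@8:L; in-air after throw: [b2@5:R b1@6:L b3@8:L]
Beat 3 (R): throw ball4 h=6 -> lands@9:R; in-air after throw: [b2@5:R b1@6:L b3@8:L b4@9:R]
Beat 4 (L): throw ball5 h=8 -> lands@12:L; in-air after throw: [b2@5:R b1@6:L b3@8:L b4@9:R b5@12:L]
Beat 5 (R): throw ball2 h=6 -> lands@11:R; in-air after throw: [b1@6:L b3@8:L b4@9:R b2@11:R b5@12:L]
Beat 6 (L): throw ball1 h=4 -> lands@10:L; in-air after throw: [b3@8:L b4@9:R b1@10:L b2@11:R b5@12:L]
Beat 7 (R): throw ball6 h=6 -> lands@13:R; in-air after throw: [b3@8:L b4@9:R b1@10:L b2@11:R b5@12:L b6@13:R]
Beat 8 (L): throw ball3 h=6 -> lands@14:L; in-air after throw: [b4@9:R b1@10:L b2@11:R b5@12:L b6@13:R b3@14:L]
Beat 9 (R): throw ball4 h=8 -> lands@17:R; in-air after throw: [b1@10:L b2@11:R b5@12:L b6@13:R b3@14:L b4@17:R]
Beat 10 (L): throw ball1 h=6 -> lands@16:L; in-air after throw: [b2@11:R b5@12:L b6@13:R b3@14:L b1@16:L b4@17:R]
Beat 11 (R): throw ball2 h=4 -> lands@15:R; in-air after throw: [b5@12:L b6@13:R b3@14:L b2@15:R b1@16:L b4@17:R]
Beat 12 (L): throw ball5 h=6 -> lands@18:L; in-air after throw: [b6@13:R b3@14:L b2@15:R b1@16:L b4@17:R b5@18:L]
Beat 13 (R): throw ball6 h=6 -> lands@19:R; in-air after throw: [b3@14:L b2@15:R b1@16:L b4@17:R b5@18:L b6@19:R]
Beat 14 (L): throw ball3 h=8 -> lands@22:L; in-air after throw: [b2@15:R b1@16:L b4@17:R b5@18:L b6@19:R b3@22:L]
Beat 15 (R): throw ball2 h=6 -> lands@21:R; in-air after throw: [b1@16:L b4@17:R b5@18:L b6@19:R b2@21:R b3@22:L]

Answer: ball1:lands@16:L ball4:lands@17:R ball5:lands@18:L ball6:lands@19:R ball3:lands@22:L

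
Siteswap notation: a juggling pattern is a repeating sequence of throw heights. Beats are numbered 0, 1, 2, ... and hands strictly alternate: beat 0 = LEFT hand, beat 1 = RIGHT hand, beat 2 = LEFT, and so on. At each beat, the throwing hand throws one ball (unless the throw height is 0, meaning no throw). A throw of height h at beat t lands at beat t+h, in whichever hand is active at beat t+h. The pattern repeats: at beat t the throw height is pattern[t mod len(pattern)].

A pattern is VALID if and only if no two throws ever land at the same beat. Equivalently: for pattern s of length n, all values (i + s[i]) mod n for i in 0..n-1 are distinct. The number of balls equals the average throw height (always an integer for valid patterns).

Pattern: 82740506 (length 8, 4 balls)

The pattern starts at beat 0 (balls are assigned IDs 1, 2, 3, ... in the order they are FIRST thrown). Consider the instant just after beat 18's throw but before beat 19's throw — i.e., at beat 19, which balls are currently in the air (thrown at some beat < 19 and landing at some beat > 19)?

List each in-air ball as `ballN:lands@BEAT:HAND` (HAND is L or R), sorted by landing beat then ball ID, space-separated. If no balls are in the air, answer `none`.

Beat 0 (L): throw ball1 h=8 -> lands@8:L; in-air after throw: [b1@8:L]
Beat 1 (R): throw ball2 h=2 -> lands@3:R; in-air after throw: [b2@3:R b1@8:L]
Beat 2 (L): throw ball3 h=7 -> lands@9:R; in-air after throw: [b2@3:R b1@8:L b3@9:R]
Beat 3 (R): throw ball2 h=4 -> lands@7:R; in-air after throw: [b2@7:R b1@8:L b3@9:R]
Beat 5 (R): throw ball4 h=5 -> lands@10:L; in-air after throw: [b2@7:R b1@8:L b3@9:R b4@10:L]
Beat 7 (R): throw ball2 h=6 -> lands@13:R; in-air after throw: [b1@8:L b3@9:R b4@10:L b2@13:R]
Beat 8 (L): throw ball1 h=8 -> lands@16:L; in-air after throw: [b3@9:R b4@10:L b2@13:R b1@16:L]
Beat 9 (R): throw ball3 h=2 -> lands@11:R; in-air after throw: [b4@10:L b3@11:R b2@13:R b1@16:L]
Beat 10 (L): throw ball4 h=7 -> lands@17:R; in-air after throw: [b3@11:R b2@13:R b1@16:L b4@17:R]
Beat 11 (R): throw ball3 h=4 -> lands@15:R; in-air after throw: [b2@13:R b3@15:R b1@16:L b4@17:R]
Beat 13 (R): throw ball2 h=5 -> lands@18:L; in-air after throw: [b3@15:R b1@16:L b4@17:R b2@18:L]
Beat 15 (R): throw ball3 h=6 -> lands@21:R; in-air after throw: [b1@16:L b4@17:R b2@18:L b3@21:R]
Beat 16 (L): throw ball1 h=8 -> lands@24:L; in-air after throw: [b4@17:R b2@18:L b3@21:R b1@24:L]
Beat 17 (R): throw ball4 h=2 -> lands@19:R; in-air after throw: [b2@18:L b4@19:R b3@21:R b1@24:L]
Beat 18 (L): throw ball2 h=7 -> lands@25:R; in-air after throw: [b4@19:R b3@21:R b1@24:L b2@25:R]
Beat 19 (R): throw ball4 h=4 -> lands@23:R; in-air after throw: [b3@21:R b4@23:R b1@24:L b2@25:R]

Answer: ball3:lands@21:R ball1:lands@24:L ball2:lands@25:R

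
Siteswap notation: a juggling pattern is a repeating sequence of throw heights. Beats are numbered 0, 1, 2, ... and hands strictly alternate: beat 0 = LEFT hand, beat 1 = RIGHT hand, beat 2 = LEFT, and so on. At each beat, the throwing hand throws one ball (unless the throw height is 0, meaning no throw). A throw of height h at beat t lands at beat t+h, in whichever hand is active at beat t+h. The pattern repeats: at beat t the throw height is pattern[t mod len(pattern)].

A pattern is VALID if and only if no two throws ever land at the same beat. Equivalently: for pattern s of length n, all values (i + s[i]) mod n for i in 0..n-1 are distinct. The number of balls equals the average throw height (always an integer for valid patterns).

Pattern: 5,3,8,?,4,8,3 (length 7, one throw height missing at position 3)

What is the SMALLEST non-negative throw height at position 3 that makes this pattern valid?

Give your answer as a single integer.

i=0: (0 + 5) mod 7 = 5
i=1: (1 + 3) mod 7 = 4
i=2: (2 + 8) mod 7 = 3
i=3: s[i]=? (unknown)
i=4: (4 + 4) mod 7 = 1
i=5: (5 + 8) mod 7 = 6
i=6: (6 + 3) mod 7 = 2
Known residues: [1, 2, 3, 4, 5, 6]; need a permutation of 0..6, so missing residue r = 0
Need (3 + s) mod 7 = 0; smallest s = (0 - 3) mod 7 = 4

Answer: 4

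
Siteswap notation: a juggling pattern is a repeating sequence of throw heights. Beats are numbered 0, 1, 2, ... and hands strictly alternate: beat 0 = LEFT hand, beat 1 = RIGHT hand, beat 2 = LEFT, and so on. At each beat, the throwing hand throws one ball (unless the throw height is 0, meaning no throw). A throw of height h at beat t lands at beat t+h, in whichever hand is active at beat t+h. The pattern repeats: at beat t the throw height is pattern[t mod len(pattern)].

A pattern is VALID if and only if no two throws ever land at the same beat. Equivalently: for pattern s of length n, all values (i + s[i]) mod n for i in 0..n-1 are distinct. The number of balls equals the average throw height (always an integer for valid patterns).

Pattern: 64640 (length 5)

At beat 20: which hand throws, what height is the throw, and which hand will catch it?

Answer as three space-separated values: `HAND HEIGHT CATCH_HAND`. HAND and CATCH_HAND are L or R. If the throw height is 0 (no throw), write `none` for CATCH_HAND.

Beat 20: 20 mod 2 = 0, so hand = L
Throw height = pattern[20 mod 5] = pattern[0] = 6
Lands at beat 20+6=26, 26 mod 2 = 0, so catch hand = L

Answer: L 6 L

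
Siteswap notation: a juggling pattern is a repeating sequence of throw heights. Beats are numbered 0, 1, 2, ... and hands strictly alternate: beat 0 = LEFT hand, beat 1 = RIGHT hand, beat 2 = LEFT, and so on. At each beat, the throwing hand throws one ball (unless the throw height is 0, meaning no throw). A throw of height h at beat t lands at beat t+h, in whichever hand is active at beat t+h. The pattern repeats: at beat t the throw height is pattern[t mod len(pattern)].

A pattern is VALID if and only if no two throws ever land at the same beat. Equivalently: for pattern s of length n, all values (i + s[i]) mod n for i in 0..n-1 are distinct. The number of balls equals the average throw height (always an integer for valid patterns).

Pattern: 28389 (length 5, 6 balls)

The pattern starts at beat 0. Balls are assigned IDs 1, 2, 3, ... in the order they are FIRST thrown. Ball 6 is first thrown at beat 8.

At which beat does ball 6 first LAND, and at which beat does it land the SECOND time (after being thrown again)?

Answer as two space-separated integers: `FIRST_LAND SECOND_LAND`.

Beat 0 (L): throw ball1 h=2 -> lands@2:L; in-air after throw: [b1@2:L]
Beat 1 (R): throw ball2 h=8 -> lands@9:R; in-air after throw: [b1@2:L b2@9:R]
Beat 2 (L): throw ball1 h=3 -> lands@5:R; in-air after throw: [b1@5:R b2@9:R]
Beat 3 (R): throw ball3 h=8 -> lands@11:R; in-air after throw: [b1@5:R b2@9:R b3@11:R]
Beat 4 (L): throw ball4 h=9 -> lands@13:R; in-air after throw: [b1@5:R b2@9:R b3@11:R b4@13:R]
Beat 5 (R): throw ball1 h=2 -> lands@7:R; in-air after throw: [b1@7:R b2@9:R b3@11:R b4@13:R]
Beat 6 (L): throw ball5 h=8 -> lands@14:L; in-air after throw: [b1@7:R b2@9:R b3@11:R b4@13:R b5@14:L]
Beat 7 (R): throw ball1 h=3 -> lands@10:L; in-air after throw: [b2@9:R b1@10:L b3@11:R b4@13:R b5@14:L]
Beat 8 (L): throw ball6 h=8 -> lands@16:L; in-air after throw: [b2@9:R b1@10:L b3@11:R b4@13:R b5@14:L b6@16:L]
Beat 9 (R): throw ball2 h=9 -> lands@18:L; in-air after throw: [b1@10:L b3@11:R b4@13:R b5@14:L b6@16:L b2@18:L]
Beat 10 (L): throw ball1 h=2 -> lands@12:L; in-air after throw: [b3@11:R b1@12:L b4@13:R b5@14:L b6@16:L b2@18:L]
Beat 11 (R): throw ball3 h=8 -> lands@19:R; in-air after throw: [b1@12:L b4@13:R b5@14:L b6@16:L b2@18:L b3@19:R]
Beat 12 (L): throw ball1 h=3 -> lands@15:R; in-air after throw: [b4@13:R b5@14:L b1@15:R b6@16:L b2@18:L b3@19:R]
Beat 13 (R): throw ball4 h=8 -> lands@21:R; in-air after throw: [b5@14:L b1@15:R b6@16:L b2@18:L b3@19:R b4@21:R]
Beat 14 (L): throw ball5 h=9 -> lands@23:R; in-air after throw: [b1@15:R b6@16:L b2@18:L b3@19:R b4@21:R b5@23:R]
Beat 15 (R): throw ball1 h=2 -> lands@17:R; in-air after throw: [b6@16:L b1@17:R b2@18:L b3@19:R b4@21:R b5@23:R]
Beat 16 (L): throw ball6 h=8 -> lands@24:L; in-air after throw: [b1@17:R b2@18:L b3@19:R b4@21:R b5@23:R b6@24:L]
Beat 17 (R): throw ball1 h=3 -> lands@20:L; in-air after throw: [b2@18:L b3@19:R b1@20:L b4@21:R b5@23:R b6@24:L]
Beat 18 (L): throw ball2 h=8 -> lands@26:L; in-air after throw: [b3@19:R b1@20:L b4@21:R b5@23:R b6@24:L b2@26:L]
Beat 19 (R): throw ball3 h=9 -> lands@28:L; in-air after throw: [b1@20:L b4@21:R b5@23:R b6@24:L b2@26:L b3@28:L]
Beat 20 (L): throw ball1 h=2 -> lands@22:L; in-air after throw: [b4@21:R b1@22:L b5@23:R b6@24:L b2@26:L b3@28:L]
Beat 21 (R): throw ball4 h=8 -> lands@29:R; in-air after throw: [b1@22:L b5@23:R b6@24:L b2@26:L b3@28:L b4@29:R]
Beat 22 (L): throw ball1 h=3 -> lands@25:R; in-air after throw: [b5@23:R b6@24:L b1@25:R b2@26:L b3@28:L b4@29:R]
Beat 23 (R): throw ball5 h=8 -> lands@31:R; in-air after throw: [b6@24:L b1@25:R b2@26:L b3@28:L b4@29:R b5@31:R]
Beat 24 (L): throw ball6 h=9 -> lands@33:R; in-air after throw: [b1@25:R b2@26:L b3@28:L b4@29:R b5@31:R b6@33:R]
Ball 6: thrown@8 h=8 -> first land @16; rethrown@16 h=8 -> second land @24

Answer: 16 24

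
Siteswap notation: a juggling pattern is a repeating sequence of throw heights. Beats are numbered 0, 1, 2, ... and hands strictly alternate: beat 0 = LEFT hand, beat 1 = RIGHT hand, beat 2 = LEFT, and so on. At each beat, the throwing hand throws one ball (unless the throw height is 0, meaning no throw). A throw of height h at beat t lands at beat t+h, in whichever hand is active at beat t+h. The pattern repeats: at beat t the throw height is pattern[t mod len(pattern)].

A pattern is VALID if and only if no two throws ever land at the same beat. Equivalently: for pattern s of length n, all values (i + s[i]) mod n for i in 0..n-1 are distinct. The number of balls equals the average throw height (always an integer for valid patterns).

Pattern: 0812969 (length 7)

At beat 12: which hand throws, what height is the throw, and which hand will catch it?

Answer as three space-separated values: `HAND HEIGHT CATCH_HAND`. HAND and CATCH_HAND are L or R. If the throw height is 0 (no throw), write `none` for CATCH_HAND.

Answer: L 6 L

Derivation:
Beat 12: 12 mod 2 = 0, so hand = L
Throw height = pattern[12 mod 7] = pattern[5] = 6
Lands at beat 12+6=18, 18 mod 2 = 0, so catch hand = L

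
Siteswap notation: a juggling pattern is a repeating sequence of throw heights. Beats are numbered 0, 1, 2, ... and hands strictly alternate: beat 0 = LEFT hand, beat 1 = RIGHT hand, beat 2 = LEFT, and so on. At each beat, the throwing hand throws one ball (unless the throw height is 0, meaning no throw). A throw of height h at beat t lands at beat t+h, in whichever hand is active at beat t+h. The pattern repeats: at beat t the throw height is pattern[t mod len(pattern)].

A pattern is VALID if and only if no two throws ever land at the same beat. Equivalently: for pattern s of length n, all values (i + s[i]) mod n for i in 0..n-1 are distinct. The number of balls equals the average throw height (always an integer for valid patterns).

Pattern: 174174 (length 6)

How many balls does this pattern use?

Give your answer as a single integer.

Answer: 4

Derivation:
Pattern = [1, 7, 4, 1, 7, 4], length n = 6
  position 0: throw height = 1, running sum = 1
  position 1: throw height = 7, running sum = 8
  position 2: throw height = 4, running sum = 12
  position 3: throw height = 1, running sum = 13
  position 4: throw height = 7, running sum = 20
  position 5: throw height = 4, running sum = 24
Total sum = 24; balls = sum / n = 24 / 6 = 4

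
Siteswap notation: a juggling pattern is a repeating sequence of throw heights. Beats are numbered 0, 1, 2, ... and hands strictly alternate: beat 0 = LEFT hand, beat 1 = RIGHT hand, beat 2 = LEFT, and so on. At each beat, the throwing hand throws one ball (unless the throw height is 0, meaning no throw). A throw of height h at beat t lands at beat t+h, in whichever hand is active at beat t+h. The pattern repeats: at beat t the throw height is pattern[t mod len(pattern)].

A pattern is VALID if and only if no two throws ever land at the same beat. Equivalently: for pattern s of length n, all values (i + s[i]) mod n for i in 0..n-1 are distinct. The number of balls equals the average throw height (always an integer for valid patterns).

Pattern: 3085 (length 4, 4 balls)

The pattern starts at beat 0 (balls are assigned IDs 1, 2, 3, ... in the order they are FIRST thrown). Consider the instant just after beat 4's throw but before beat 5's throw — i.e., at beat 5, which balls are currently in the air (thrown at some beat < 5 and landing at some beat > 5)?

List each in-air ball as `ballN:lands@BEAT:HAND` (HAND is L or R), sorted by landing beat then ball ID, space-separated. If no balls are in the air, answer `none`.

Beat 0 (L): throw ball1 h=3 -> lands@3:R; in-air after throw: [b1@3:R]
Beat 2 (L): throw ball2 h=8 -> lands@10:L; in-air after throw: [b1@3:R b2@10:L]
Beat 3 (R): throw ball1 h=5 -> lands@8:L; in-air after throw: [b1@8:L b2@10:L]
Beat 4 (L): throw ball3 h=3 -> lands@7:R; in-air after throw: [b3@7:R b1@8:L b2@10:L]

Answer: ball3:lands@7:R ball1:lands@8:L ball2:lands@10:L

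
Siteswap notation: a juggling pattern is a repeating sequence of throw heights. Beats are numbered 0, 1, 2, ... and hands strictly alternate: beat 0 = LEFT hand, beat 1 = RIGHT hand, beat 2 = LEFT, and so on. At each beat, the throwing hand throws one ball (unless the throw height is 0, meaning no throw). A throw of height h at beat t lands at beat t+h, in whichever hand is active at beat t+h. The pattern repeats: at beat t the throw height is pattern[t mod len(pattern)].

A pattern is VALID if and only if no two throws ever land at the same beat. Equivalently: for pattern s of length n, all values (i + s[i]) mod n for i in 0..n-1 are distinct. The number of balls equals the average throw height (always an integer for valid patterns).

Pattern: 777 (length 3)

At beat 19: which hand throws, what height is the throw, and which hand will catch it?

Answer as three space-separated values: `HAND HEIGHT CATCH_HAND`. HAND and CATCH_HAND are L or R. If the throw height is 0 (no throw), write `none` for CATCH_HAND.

Beat 19: 19 mod 2 = 1, so hand = R
Throw height = pattern[19 mod 3] = pattern[1] = 7
Lands at beat 19+7=26, 26 mod 2 = 0, so catch hand = L

Answer: R 7 L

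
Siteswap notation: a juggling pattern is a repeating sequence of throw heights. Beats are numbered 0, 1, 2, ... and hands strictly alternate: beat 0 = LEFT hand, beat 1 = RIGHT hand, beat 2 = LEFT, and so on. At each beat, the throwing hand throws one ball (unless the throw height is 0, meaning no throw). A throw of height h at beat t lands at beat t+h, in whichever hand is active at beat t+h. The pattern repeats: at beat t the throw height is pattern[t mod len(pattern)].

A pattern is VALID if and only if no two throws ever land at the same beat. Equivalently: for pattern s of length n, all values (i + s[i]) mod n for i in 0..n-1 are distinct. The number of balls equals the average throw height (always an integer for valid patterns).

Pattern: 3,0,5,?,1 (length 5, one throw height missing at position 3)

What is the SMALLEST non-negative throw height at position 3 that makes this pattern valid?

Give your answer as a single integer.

Answer: 1

Derivation:
i=0: (0 + 3) mod 5 = 3
i=1: (1 + 0) mod 5 = 1
i=2: (2 + 5) mod 5 = 2
i=3: s[i]=? (unknown)
i=4: (4 + 1) mod 5 = 0
Known residues: [0, 1, 2, 3]; need a permutation of 0..4, so missing residue r = 4
Need (3 + s) mod 5 = 4; smallest s = (4 - 3) mod 5 = 1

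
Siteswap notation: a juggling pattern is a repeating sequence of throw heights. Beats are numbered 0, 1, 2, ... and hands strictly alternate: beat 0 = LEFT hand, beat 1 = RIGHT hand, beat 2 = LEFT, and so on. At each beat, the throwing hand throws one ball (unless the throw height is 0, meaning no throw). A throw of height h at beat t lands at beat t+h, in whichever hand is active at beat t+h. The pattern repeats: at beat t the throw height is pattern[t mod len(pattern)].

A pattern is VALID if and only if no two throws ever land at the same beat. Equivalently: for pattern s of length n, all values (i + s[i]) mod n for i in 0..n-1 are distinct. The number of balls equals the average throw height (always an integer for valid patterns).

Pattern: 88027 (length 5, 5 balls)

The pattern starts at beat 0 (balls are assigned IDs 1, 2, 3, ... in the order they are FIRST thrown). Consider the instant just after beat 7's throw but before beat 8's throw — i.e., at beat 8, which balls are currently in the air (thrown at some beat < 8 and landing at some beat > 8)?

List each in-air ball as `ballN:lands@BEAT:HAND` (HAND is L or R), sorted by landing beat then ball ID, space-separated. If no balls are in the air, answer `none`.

Beat 0 (L): throw ball1 h=8 -> lands@8:L; in-air after throw: [b1@8:L]
Beat 1 (R): throw ball2 h=8 -> lands@9:R; in-air after throw: [b1@8:L b2@9:R]
Beat 3 (R): throw ball3 h=2 -> lands@5:R; in-air after throw: [b3@5:R b1@8:L b2@9:R]
Beat 4 (L): throw ball4 h=7 -> lands@11:R; in-air after throw: [b3@5:R b1@8:L b2@9:R b4@11:R]
Beat 5 (R): throw ball3 h=8 -> lands@13:R; in-air after throw: [b1@8:L b2@9:R b4@11:R b3@13:R]
Beat 6 (L): throw ball5 h=8 -> lands@14:L; in-air after throw: [b1@8:L b2@9:R b4@11:R b3@13:R b5@14:L]
Beat 8 (L): throw ball1 h=2 -> lands@10:L; in-air after throw: [b2@9:R b1@10:L b4@11:R b3@13:R b5@14:L]

Answer: ball2:lands@9:R ball4:lands@11:R ball3:lands@13:R ball5:lands@14:L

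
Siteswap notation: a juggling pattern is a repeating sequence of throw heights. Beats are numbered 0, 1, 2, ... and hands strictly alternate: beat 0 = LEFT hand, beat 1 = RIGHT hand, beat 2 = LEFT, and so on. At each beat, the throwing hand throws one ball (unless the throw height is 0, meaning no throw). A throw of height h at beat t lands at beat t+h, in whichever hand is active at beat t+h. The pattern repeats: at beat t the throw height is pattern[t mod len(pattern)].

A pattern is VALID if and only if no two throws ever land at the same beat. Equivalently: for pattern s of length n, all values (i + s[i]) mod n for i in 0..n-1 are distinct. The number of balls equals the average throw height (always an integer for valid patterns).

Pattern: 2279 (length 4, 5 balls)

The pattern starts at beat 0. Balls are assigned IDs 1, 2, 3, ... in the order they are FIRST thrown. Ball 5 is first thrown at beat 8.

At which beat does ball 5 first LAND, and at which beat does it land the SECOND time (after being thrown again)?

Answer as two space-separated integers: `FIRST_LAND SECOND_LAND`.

Answer: 10 17

Derivation:
Beat 0 (L): throw ball1 h=2 -> lands@2:L; in-air after throw: [b1@2:L]
Beat 1 (R): throw ball2 h=2 -> lands@3:R; in-air after throw: [b1@2:L b2@3:R]
Beat 2 (L): throw ball1 h=7 -> lands@9:R; in-air after throw: [b2@3:R b1@9:R]
Beat 3 (R): throw ball2 h=9 -> lands@12:L; in-air after throw: [b1@9:R b2@12:L]
Beat 4 (L): throw ball3 h=2 -> lands@6:L; in-air after throw: [b3@6:L b1@9:R b2@12:L]
Beat 5 (R): throw ball4 h=2 -> lands@7:R; in-air after throw: [b3@6:L b4@7:R b1@9:R b2@12:L]
Beat 6 (L): throw ball3 h=7 -> lands@13:R; in-air after throw: [b4@7:R b1@9:R b2@12:L b3@13:R]
Beat 7 (R): throw ball4 h=9 -> lands@16:L; in-air after throw: [b1@9:R b2@12:L b3@13:R b4@16:L]
Beat 8 (L): throw ball5 h=2 -> lands@10:L; in-air after throw: [b1@9:R b5@10:L b2@12:L b3@13:R b4@16:L]
Beat 9 (R): throw ball1 h=2 -> lands@11:R; in-air after throw: [b5@10:L b1@11:R b2@12:L b3@13:R b4@16:L]
Beat 10 (L): throw ball5 h=7 -> lands@17:R; in-air after throw: [b1@11:R b2@12:L b3@13:R b4@16:L b5@17:R]
Beat 11 (R): throw ball1 h=9 -> lands@20:L; in-air after throw: [b2@12:L b3@13:R b4@16:L b5@17:R b1@20:L]
Beat 12 (L): throw ball2 h=2 -> lands@14:L; in-air after throw: [b3@13:R b2@14:L b4@16:L b5@17:R b1@20:L]
Beat 13 (R): throw ball3 h=2 -> lands@15:R; in-air after throw: [b2@14:L b3@15:R b4@16:L b5@17:R b1@20:L]
Beat 14 (L): throw ball2 h=7 -> lands@21:R; in-air after throw: [b3@15:R b4@16:L b5@17:R b1@20:L b2@21:R]
Beat 15 (R): throw ball3 h=9 -> lands@24:L; in-air after throw: [b4@16:L b5@17:R b1@20:L b2@21:R b3@24:L]
Beat 16 (L): throw ball4 h=2 -> lands@18:L; in-air after throw: [b5@17:R b4@18:L b1@20:L b2@21:R b3@24:L]
Beat 17 (R): throw ball5 h=2 -> lands@19:R; in-air after throw: [b4@18:L b5@19:R b1@20:L b2@21:R b3@24:L]
Ball 5: thrown@8 h=2 -> first land @10; rethrown@10 h=7 -> second land @17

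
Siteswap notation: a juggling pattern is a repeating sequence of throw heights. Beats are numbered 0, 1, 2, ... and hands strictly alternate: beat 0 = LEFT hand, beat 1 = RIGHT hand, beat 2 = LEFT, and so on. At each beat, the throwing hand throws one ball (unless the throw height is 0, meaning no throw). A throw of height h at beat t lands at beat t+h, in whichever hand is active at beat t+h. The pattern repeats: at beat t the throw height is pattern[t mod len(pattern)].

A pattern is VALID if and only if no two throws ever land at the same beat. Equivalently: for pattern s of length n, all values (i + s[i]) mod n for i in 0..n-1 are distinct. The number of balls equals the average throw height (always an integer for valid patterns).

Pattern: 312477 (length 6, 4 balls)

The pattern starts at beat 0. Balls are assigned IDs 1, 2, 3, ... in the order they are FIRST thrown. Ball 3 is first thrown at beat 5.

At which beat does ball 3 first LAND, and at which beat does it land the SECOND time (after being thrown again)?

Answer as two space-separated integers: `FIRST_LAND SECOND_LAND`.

Beat 0 (L): throw ball1 h=3 -> lands@3:R; in-air after throw: [b1@3:R]
Beat 1 (R): throw ball2 h=1 -> lands@2:L; in-air after throw: [b2@2:L b1@3:R]
Beat 2 (L): throw ball2 h=2 -> lands@4:L; in-air after throw: [b1@3:R b2@4:L]
Beat 3 (R): throw ball1 h=4 -> lands@7:R; in-air after throw: [b2@4:L b1@7:R]
Beat 4 (L): throw ball2 h=7 -> lands@11:R; in-air after throw: [b1@7:R b2@11:R]
Beat 5 (R): throw ball3 h=7 -> lands@12:L; in-air after throw: [b1@7:R b2@11:R b3@12:L]
Beat 6 (L): throw ball4 h=3 -> lands@9:R; in-air after throw: [b1@7:R b4@9:R b2@11:R b3@12:L]
Beat 7 (R): throw ball1 h=1 -> lands@8:L; in-air after throw: [b1@8:L b4@9:R b2@11:R b3@12:L]
Beat 8 (L): throw ball1 h=2 -> lands@10:L; in-air after throw: [b4@9:R b1@10:L b2@11:R b3@12:L]
Beat 9 (R): throw ball4 h=4 -> lands@13:R; in-air after throw: [b1@10:L b2@11:R b3@12:L b4@13:R]
Beat 10 (L): throw ball1 h=7 -> lands@17:R; in-air after throw: [b2@11:R b3@12:L b4@13:R b1@17:R]
Beat 11 (R): throw ball2 h=7 -> lands@18:L; in-air after throw: [b3@12:L b4@13:R b1@17:R b2@18:L]
Beat 12 (L): throw ball3 h=3 -> lands@15:R; in-air after throw: [b4@13:R b3@15:R b1@17:R b2@18:L]
Beat 13 (R): throw ball4 h=1 -> lands@14:L; in-air after throw: [b4@14:L b3@15:R b1@17:R b2@18:L]
Beat 14 (L): throw ball4 h=2 -> lands@16:L; in-air after throw: [b3@15:R b4@16:L b1@17:R b2@18:L]
Beat 15 (R): throw ball3 h=4 -> lands@19:R; in-air after throw: [b4@16:L b1@17:R b2@18:L b3@19:R]
Ball 3: thrown@5 h=7 -> first land @12; rethrown@12 h=3 -> second land @15

Answer: 12 15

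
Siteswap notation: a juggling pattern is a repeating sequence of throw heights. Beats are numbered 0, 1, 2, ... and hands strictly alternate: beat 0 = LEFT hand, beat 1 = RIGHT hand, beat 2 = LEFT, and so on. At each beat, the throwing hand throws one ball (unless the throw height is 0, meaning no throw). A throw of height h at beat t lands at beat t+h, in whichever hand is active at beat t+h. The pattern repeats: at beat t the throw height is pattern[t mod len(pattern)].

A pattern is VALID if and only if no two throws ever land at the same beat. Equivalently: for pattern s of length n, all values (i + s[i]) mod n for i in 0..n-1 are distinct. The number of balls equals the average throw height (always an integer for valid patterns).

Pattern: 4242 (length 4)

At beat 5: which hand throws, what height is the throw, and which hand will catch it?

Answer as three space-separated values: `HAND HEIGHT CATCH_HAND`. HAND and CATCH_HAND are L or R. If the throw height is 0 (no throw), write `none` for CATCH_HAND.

Beat 5: 5 mod 2 = 1, so hand = R
Throw height = pattern[5 mod 4] = pattern[1] = 2
Lands at beat 5+2=7, 7 mod 2 = 1, so catch hand = R

Answer: R 2 R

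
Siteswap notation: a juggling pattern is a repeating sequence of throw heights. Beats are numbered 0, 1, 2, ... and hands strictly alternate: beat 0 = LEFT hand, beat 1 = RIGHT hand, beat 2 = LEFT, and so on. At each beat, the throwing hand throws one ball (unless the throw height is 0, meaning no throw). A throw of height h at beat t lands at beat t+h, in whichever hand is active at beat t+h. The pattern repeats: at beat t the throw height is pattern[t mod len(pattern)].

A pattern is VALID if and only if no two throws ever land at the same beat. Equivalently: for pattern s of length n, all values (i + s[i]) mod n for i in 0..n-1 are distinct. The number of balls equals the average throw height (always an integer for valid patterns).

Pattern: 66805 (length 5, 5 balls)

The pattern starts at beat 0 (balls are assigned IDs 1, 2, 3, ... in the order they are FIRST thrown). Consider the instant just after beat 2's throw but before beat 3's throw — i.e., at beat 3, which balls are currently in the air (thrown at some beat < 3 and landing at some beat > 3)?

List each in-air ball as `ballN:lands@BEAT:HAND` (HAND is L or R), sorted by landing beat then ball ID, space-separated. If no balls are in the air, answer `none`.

Answer: ball1:lands@6:L ball2:lands@7:R ball3:lands@10:L

Derivation:
Beat 0 (L): throw ball1 h=6 -> lands@6:L; in-air after throw: [b1@6:L]
Beat 1 (R): throw ball2 h=6 -> lands@7:R; in-air after throw: [b1@6:L b2@7:R]
Beat 2 (L): throw ball3 h=8 -> lands@10:L; in-air after throw: [b1@6:L b2@7:R b3@10:L]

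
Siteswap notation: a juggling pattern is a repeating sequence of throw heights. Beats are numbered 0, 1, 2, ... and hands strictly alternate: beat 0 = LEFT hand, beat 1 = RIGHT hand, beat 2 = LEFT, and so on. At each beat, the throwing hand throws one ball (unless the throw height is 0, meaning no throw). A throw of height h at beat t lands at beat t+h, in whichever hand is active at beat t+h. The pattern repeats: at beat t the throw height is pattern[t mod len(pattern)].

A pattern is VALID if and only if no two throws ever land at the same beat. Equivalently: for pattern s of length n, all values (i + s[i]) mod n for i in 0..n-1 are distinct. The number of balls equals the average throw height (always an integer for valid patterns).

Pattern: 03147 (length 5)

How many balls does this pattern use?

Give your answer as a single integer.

Answer: 3

Derivation:
Pattern = [0, 3, 1, 4, 7], length n = 5
  position 0: throw height = 0, running sum = 0
  position 1: throw height = 3, running sum = 3
  position 2: throw height = 1, running sum = 4
  position 3: throw height = 4, running sum = 8
  position 4: throw height = 7, running sum = 15
Total sum = 15; balls = sum / n = 15 / 5 = 3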